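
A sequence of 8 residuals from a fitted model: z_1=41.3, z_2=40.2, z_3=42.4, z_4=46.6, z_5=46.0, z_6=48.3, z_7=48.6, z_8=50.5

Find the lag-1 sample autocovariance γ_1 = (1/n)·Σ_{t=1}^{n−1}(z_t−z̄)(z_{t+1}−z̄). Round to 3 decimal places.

Mean z̄ = (41.3 + 40.2 + 42.4 + 46.6 + 46.0 + 48.3 + 48.6 + 50.5)/8 = 45.4875
Σ_{t=1}^{7}(z_t−z̄)(z_{t+1}−z̄) = 61.3986
γ_1 = 61.3986 / 8 = 7.675

7.675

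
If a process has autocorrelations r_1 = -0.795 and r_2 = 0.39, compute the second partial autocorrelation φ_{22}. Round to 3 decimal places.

-0.658

φ_{22} = (r_2 − r_1²) / (1 − r_1²)
r_1² = (-0.795)² = 0.632025
Numerator = 0.39 − 0.6320 = -0.2420; denominator = 1 − 0.6320 = 0.3680
φ_{22} = -0.2420 / 0.3680 = -0.658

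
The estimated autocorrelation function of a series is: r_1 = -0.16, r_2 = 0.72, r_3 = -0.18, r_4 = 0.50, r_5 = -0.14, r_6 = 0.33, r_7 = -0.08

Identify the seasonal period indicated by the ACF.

2

The largest autocorrelation is r_2 = 0.72, with weaker echoes at lags 4 (0.50) and 6 (0.33); the remaining lags stay at or below -0.08.
The dominant spike at lag 2 indicates a seasonal period of 2.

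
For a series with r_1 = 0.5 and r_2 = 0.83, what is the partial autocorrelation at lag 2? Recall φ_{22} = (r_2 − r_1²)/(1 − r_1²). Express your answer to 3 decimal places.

0.773

φ_{22} = (r_2 − r_1²) / (1 − r_1²)
r_1² = (0.5)² = 0.25
Numerator = 0.83 − 0.2500 = 0.5800; denominator = 1 − 0.2500 = 0.7500
φ_{22} = 0.5800 / 0.7500 = 0.773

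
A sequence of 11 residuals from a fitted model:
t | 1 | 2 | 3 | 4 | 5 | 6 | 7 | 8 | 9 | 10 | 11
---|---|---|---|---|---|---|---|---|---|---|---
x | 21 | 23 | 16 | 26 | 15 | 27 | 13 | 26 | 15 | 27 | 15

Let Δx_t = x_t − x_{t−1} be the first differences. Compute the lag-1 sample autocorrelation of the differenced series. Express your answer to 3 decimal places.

-0.920

First differences Δx: 2, -7, 10, -11, 12, -14, 13, -11, 12, -12
Mean of differences = -0.6000
Numerator Σ(Δx_t−Δx̄)(Δx_{t+1}−Δx̄) = -1092.9600
Denominator Σ(Δx_t−Δx̄)² = 1188.4000
r_1(Δx) = -1092.9600 / 1188.4000 = -0.920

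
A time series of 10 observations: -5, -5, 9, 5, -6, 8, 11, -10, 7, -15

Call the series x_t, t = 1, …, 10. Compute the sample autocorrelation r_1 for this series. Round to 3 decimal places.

Mean x̄ = (-5 − 5 + 9 + 5 − 6 + 8 + 11 − 10 + 7 − 15)/10 = -0.1000
Numerator Σ_{t=1}^{9}(x_t−x̄)(x_{t+1}−x̄) = -248.1100
Denominator Σ(x_t−x̄)² = 750.9000
r_1 = -248.1100 / 750.9000 = -0.330

-0.330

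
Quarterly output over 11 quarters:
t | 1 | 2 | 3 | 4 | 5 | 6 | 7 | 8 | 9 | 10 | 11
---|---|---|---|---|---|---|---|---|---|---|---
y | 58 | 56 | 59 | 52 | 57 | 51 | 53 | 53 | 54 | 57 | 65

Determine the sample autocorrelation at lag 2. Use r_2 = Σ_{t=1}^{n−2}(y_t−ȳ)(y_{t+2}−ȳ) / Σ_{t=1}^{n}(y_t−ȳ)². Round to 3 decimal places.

0.156

Mean ȳ = (58 + 56 + 59 + 52 + 57 + 51 + 53 + 53 + 54 + 57 + 65)/11 = 55.9091
Numerator Σ_{t=1}^{9}(y_t−ȳ)(y_{t+2}−ȳ) = 24.8017
Denominator Σ(y_t−ȳ)² = 158.9091
r_2 = 24.8017 / 158.9091 = 0.156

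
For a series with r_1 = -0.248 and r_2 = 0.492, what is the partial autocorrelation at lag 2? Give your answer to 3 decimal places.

φ_{22} = (r_2 − r_1²) / (1 − r_1²)
r_1² = (-0.248)² = 0.061504
Numerator = 0.492 − 0.0615 = 0.4305; denominator = 1 − 0.0615 = 0.9385
φ_{22} = 0.4305 / 0.9385 = 0.459

0.459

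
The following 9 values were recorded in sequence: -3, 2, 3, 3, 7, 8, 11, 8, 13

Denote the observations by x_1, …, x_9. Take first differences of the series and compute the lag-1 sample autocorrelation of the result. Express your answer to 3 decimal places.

-0.519

First differences Δx: 5, 1, 0, 4, 1, 3, -3, 5
Mean of differences = 2.0000
Numerator Σ(Δx_t−Δx̄)(Δx_{t+1}−Δx̄) = -28.0000
Denominator Σ(Δx_t−Δx̄)² = 54.0000
r_1(Δx) = -28.0000 / 54.0000 = -0.519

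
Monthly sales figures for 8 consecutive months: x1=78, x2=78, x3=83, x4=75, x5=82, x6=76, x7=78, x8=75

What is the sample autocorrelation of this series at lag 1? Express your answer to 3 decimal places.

Mean x̄ = (78 + 78 + 83 + 75 + 82 + 76 + 78 + 75)/8 = 78.1250
Deviations from mean: -0.1250, -0.1250, 4.8750, -3.1250, 3.8750, -2.1250, -0.1250, -3.1250
Σ(x_t−x̄)(x_{t+1}−x̄) = (0.0156) + (-0.6094) + (-15.2344) + (-12.1094) + (-8.2344) + (0.2656) + (0.3906) = -35.5156
Denominator Σ(x_t−x̄)² = 62.8750
r_1 = -35.5156 / 62.8750 = -0.565

-0.565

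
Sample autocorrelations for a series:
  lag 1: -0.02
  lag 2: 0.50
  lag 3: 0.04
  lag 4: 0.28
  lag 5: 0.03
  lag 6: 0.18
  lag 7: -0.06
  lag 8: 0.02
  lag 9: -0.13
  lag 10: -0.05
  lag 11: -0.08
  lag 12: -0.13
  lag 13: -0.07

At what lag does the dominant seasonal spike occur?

2

The largest autocorrelation is r_2 = 0.50, with weaker echoes at lags 4 (0.28) and 6 (0.18); the remaining lags stay at or below 0.04.
The dominant spike at lag 2 indicates a seasonal period of 2.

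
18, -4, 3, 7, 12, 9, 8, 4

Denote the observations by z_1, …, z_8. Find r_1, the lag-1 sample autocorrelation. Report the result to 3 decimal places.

Mean z̄ = (18 − 4 + 3 + 7 + 12 + 9 + 8 + 4)/8 = 7.1250
Deviations from mean: 10.8750, -11.1250, -4.1250, -0.1250, 4.8750, 1.8750, 0.8750, -3.1250
Σ(z_t−z̄)(z_{t+1}−z̄) = (-120.9844) + (45.8906) + (0.5156) + (-0.6094) + (9.1406) + (1.6406) + (-2.7344) = -67.1406
Denominator Σ(z_t−z̄)² = 296.8750
r_1 = -67.1406 / 296.8750 = -0.226

-0.226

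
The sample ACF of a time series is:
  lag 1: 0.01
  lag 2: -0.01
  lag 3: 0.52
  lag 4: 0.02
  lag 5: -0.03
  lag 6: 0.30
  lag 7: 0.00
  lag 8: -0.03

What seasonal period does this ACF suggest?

3

The largest autocorrelation is r_3 = 0.52, with a weaker echo at lag 6 (0.30); the remaining lags stay at or below 0.02.
The dominant spike at lag 3 indicates a seasonal period of 3.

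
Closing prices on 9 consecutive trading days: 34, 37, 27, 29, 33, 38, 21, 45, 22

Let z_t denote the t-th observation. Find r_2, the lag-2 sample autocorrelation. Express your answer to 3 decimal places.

Mean z̄ = (34 + 37 + 27 + 29 + 33 + 38 + 21 + 45 + 22)/9 = 31.7778
Σ(z_t−z̄)(z_{t+2}−z̄) = (-10.6173) + (-14.5062) + (-5.8395) + (-17.2840) + (-13.1728) + (82.2716) + (105.3827) = 126.2346
Denominator Σ(z_t−z̄)² = 489.5556
r_2 = 126.2346 / 489.5556 = 0.258

0.258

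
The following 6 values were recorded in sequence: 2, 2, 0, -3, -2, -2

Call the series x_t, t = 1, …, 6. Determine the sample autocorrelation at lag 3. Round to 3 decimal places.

Mean x̄ = (2 + 2 + 0 − 3 − 2 − 2)/6 = -0.5000
Deviations from mean: 2.5000, 2.5000, 0.5000, -2.5000, -1.5000, -1.5000
Σ(x_t−x̄)(x_{t+3}−x̄) = (-6.2500) + (-3.7500) + (-0.7500) = -10.7500
Denominator Σ(x_t−x̄)² = 23.5000
r_3 = -10.7500 / 23.5000 = -0.457

-0.457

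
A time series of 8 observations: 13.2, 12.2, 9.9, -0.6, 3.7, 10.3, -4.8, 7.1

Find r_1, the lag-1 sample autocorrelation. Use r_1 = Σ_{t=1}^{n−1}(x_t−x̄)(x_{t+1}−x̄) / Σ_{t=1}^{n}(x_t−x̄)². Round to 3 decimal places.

-0.028

Mean x̄ = (13.2 + 12.2 + 9.9 − 0.6 + 3.7 + 10.3 − 4.8 + 7.1)/8 = 6.3750
Numerator Σ_{t=1}^{7}(x_t−x̄)(x_{t+1}−x̄) = -8.1031
Denominator Σ(x_t−x̄)² = 289.5550
r_1 = -8.1031 / 289.5550 = -0.028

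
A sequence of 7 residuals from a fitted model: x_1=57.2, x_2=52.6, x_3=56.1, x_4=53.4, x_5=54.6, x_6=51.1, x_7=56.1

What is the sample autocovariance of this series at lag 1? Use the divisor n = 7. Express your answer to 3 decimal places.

-2.299

Mean x̄ = (57.2 + 52.6 + 56.1 + 53.4 + 54.6 + 51.1 + 56.1)/7 = 54.4429
Deviations: 2.7571, -1.8429, 1.6571, -1.0429, 0.1571, -3.3429, 1.6571
Σ_{t=1}^{6}(x_t−x̄)(x_{t+1}−x̄) = -16.0918
γ_1 = -16.0918 / 7 = -2.299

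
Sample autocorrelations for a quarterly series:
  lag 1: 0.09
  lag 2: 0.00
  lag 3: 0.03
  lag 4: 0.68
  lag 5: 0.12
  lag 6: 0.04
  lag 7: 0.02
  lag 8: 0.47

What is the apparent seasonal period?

4

The largest autocorrelation is r_4 = 0.68, with a weaker echo at lag 8 (0.47); the remaining lags stay at or below 0.12.
The dominant spike at lag 4 indicates a seasonal period of 4.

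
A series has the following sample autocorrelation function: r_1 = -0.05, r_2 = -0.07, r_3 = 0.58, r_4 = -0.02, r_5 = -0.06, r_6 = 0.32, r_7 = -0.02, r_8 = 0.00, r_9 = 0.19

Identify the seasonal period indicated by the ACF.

3

The largest autocorrelation is r_3 = 0.58, with weaker echoes at lags 6 (0.32) and 9 (0.19); the remaining lags stay at or below 0.00.
The dominant spike at lag 3 indicates a seasonal period of 3.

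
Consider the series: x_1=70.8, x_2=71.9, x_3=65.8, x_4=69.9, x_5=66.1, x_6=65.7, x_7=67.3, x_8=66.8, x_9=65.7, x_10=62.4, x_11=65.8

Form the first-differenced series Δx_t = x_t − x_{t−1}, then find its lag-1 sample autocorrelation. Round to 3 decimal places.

-0.632

First differences Δx: 1.1, -6.1, 4.1, -3.8, -0.4, 1.6, -0.5, -1.1, -3.3, 3.4
Mean of differences = -0.5000
Numerator Σ(Δx_t−Δx̄)(Δx_{t+1}−Δx̄) = -59.2600
Denominator Σ(Δx_t−Δx̄)² = 93.8000
r_1(Δx) = -59.2600 / 93.8000 = -0.632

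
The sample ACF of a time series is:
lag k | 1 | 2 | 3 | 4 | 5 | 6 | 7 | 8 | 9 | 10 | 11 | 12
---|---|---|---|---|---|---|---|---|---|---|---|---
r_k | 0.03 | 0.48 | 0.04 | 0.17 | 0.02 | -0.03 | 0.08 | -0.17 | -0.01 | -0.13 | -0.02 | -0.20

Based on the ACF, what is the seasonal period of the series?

The largest autocorrelation is r_2 = 0.48, with a weaker echo at lag 4 (0.17); the remaining lags stay at or below 0.08.
The dominant spike at lag 2 indicates a seasonal period of 2.

2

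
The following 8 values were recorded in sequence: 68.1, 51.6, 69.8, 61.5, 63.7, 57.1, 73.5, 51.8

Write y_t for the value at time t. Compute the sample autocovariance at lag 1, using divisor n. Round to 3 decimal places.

-41.503

Mean ȳ = (68.1 + 51.6 + 69.8 + 61.5 + 63.7 + 57.1 + 73.5 + 51.8)/8 = 62.1375
Deviations: 5.9625, -10.5375, 7.6625, -0.6375, 1.5625, -5.0375, 11.3625, -10.3375
Σ_{t=1}^{7}(y_t−ȳ)(y_{t+1}−ȳ) = -332.0239
γ_1 = -332.0239 / 8 = -41.503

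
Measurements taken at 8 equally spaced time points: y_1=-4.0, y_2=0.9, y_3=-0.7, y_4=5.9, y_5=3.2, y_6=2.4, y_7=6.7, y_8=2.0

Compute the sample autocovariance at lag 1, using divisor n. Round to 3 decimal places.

Mean ȳ = (-4.0 + 0.9 − 0.7 + 5.9 + 3.2 + 2.4 + 6.7 + 2.0)/8 = 2.0500
Deviations: -6.0500, -1.1500, -2.7500, 3.8500, 1.1500, 0.3500, 4.6500, -0.0500
Σ_{t=1}^{7}(y_t−ȳ)(y_{t+1}−ȳ) = 5.7575
γ_1 = 5.7575 / 8 = 0.720

0.720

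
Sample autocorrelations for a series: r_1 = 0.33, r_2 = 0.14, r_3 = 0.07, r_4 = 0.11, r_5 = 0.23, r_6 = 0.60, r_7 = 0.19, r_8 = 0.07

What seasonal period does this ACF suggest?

The largest autocorrelation is r_6 = 0.60; the remaining lags stay at or below 0.33. The elevated value at lag 1 (0.33), dropping to 0.14 at lag 2, reflects decaying short-term dependence rather than seasonality.
The dominant spike at lag 6 indicates a seasonal period of 6.

6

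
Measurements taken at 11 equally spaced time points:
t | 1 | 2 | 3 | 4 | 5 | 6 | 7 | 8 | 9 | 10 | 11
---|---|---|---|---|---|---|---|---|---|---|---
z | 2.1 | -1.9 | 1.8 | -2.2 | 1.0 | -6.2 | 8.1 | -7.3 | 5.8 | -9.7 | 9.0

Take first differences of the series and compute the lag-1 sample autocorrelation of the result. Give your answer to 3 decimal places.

First differences Δz: -4.0, 3.7, -4.0, 3.2, -7.2, 14.3, -15.4, 13.1, -15.5, 18.7
Mean of differences = 0.6900
Numerator Σ(Δz_t−Δz̄)(Δz_{t+1}−Δz̄) = -1078.3541
Denominator Σ(Δz_t−Δz̄)² = 1306.2090
r_1(Δz) = -1078.3541 / 1306.2090 = -0.826

-0.826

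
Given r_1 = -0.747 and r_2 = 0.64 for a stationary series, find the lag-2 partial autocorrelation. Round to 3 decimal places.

0.186

φ_{22} = (r_2 − r_1²) / (1 − r_1²)
r_1² = (-0.747)² = 0.558009
Numerator = 0.64 − 0.5580 = 0.0820; denominator = 1 − 0.5580 = 0.4420
φ_{22} = 0.0820 / 0.4420 = 0.186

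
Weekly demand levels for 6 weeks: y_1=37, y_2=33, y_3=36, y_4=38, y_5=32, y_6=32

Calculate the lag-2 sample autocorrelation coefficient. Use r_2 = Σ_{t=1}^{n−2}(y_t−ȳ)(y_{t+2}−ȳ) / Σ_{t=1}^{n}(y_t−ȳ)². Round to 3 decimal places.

-0.421

Mean ȳ = (37 + 33 + 36 + 38 + 32 + 32)/6 = 34.6667
Numerator Σ_{t=1}^{4}(y_t−ȳ)(y_{t+2}−ȳ) = -14.8889
Denominator Σ(y_t−ȳ)² = 35.3333
r_2 = -14.8889 / 35.3333 = -0.421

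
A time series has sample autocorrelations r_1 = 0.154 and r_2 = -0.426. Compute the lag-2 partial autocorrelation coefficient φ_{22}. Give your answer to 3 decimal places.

-0.461

φ_{22} = (r_2 − r_1²) / (1 − r_1²)
r_1² = (0.154)² = 0.023716
Numerator = -0.426 − 0.0237 = -0.4497; denominator = 1 − 0.0237 = 0.9763
φ_{22} = -0.4497 / 0.9763 = -0.461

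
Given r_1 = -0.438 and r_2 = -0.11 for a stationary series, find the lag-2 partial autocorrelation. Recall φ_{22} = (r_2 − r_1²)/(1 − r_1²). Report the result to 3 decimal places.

-0.373

φ_{22} = (r_2 − r_1²) / (1 − r_1²)
r_1² = (-0.438)² = 0.191844
Numerator = -0.11 − 0.1918 = -0.3018; denominator = 1 − 0.1918 = 0.8082
φ_{22} = -0.3018 / 0.8082 = -0.373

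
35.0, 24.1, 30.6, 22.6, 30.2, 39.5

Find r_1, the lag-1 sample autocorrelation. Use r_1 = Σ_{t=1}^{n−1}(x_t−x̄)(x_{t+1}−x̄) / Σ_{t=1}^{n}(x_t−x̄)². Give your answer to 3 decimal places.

Mean x̄ = (35.0 + 24.1 + 30.6 + 22.6 + 30.2 + 39.5)/6 = 30.3333
Deviations from mean: 4.6667, -6.2333, 0.2667, -7.7333, -0.1333, 9.1667
Σ(x_t−x̄)(x_{t+1}−x̄) = (-29.0889) + (-1.6622) + (-2.0622) + (1.0311) + (-1.2222) = -33.0044
Denominator Σ(x_t−x̄)² = 204.5533
r_1 = -33.0044 / 204.5533 = -0.161

-0.161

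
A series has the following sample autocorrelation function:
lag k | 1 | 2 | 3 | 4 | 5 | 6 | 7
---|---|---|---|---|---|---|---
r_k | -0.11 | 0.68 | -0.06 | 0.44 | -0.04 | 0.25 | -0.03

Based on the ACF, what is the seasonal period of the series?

The largest autocorrelation is r_2 = 0.68, with weaker echoes at lags 4 (0.44) and 6 (0.25); the remaining lags stay at or below -0.03.
The dominant spike at lag 2 indicates a seasonal period of 2.

2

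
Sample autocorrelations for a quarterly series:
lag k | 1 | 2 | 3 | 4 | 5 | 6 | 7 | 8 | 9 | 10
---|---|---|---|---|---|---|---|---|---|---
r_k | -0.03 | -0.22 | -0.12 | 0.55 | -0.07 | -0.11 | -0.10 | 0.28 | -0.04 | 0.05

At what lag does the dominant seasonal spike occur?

4

The largest autocorrelation is r_4 = 0.55, with a weaker echo at lag 8 (0.28); the remaining lags stay at or below 0.05.
The dominant spike at lag 4 indicates a seasonal period of 4.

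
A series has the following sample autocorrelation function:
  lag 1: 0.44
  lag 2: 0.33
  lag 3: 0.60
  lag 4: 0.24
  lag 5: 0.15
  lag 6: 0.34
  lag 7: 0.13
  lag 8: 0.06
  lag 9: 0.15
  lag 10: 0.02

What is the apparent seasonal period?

The largest autocorrelation is r_3 = 0.60; the remaining lags stay at or below 0.44. The elevated value at lag 1 (0.44), dropping to 0.33 at lag 2, reflects decaying short-term dependence rather than seasonality.
The dominant spike at lag 3 indicates a seasonal period of 3.

3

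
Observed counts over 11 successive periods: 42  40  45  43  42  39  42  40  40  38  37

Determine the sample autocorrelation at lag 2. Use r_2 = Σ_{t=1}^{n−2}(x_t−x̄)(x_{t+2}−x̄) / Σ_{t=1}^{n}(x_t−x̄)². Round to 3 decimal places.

Mean x̄ = (42 + 40 + 45 + 43 + 42 + 39 + 42 + 40 + 40 + 38 + 37)/11 = 40.7273
Numerator Σ_{t=1}^{9}(x_t−x̄)(x_{t+2}−x̄) = 11.9421
Denominator Σ(x_t−x̄)² = 54.1818
r_2 = 11.9421 / 54.1818 = 0.220

0.220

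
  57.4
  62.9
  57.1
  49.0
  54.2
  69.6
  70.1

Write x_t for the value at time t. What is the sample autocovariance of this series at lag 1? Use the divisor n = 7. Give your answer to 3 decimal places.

Mean x̄ = (57.4 + 62.9 + 57.1 + 49.0 + 54.2 + 69.6 + 70.1)/7 = 60.0429
Σ_{t=1}^{6}(x_t−x̄)(x_{t+1}−x̄) = 121.3367
γ_1 = 121.3367 / 7 = 17.334

17.334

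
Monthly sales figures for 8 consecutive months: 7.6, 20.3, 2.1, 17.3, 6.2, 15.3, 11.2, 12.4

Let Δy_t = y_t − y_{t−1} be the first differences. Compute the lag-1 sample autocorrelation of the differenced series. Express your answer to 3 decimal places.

-0.862

First differences Δy: 12.7, -18.2, 15.2, -11.1, 9.1, -4.1, 1.2
Mean of differences = 0.6857
Numerator Σ(Δy_t−Δȳ)(Δy_{t+1}−Δȳ) = -813.9702
Denominator Σ(Δy_t−Δȳ)² = 944.5486
r_1(Δy) = -813.9702 / 944.5486 = -0.862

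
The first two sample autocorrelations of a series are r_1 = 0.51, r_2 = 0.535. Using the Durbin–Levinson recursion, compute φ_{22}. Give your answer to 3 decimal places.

φ_{22} = (r_2 − r_1²) / (1 − r_1²)
r_1² = (0.51)² = 0.2601
Numerator = 0.535 − 0.2601 = 0.2749; denominator = 1 − 0.2601 = 0.7399
φ_{22} = 0.2749 / 0.7399 = 0.372

0.372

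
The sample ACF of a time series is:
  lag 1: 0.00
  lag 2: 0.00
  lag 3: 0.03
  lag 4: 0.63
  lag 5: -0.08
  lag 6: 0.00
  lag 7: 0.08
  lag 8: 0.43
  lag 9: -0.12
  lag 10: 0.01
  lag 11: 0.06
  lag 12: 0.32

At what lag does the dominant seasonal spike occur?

The largest autocorrelation is r_4 = 0.63, with weaker echoes at lags 8 (0.43) and 12 (0.32); the remaining lags stay at or below 0.08.
The dominant spike at lag 4 indicates a seasonal period of 4.

4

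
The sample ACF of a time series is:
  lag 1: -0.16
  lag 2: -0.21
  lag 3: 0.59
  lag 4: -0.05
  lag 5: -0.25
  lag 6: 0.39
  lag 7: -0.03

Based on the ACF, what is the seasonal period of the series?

3

The largest autocorrelation is r_3 = 0.59, with a weaker echo at lag 6 (0.39); the remaining lags stay at or below -0.03.
The dominant spike at lag 3 indicates a seasonal period of 3.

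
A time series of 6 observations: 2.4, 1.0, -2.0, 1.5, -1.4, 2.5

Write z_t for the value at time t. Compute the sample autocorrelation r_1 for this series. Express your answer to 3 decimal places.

Mean z̄ = (2.4 + 1.0 − 2.0 + 1.5 − 1.4 + 2.5)/6 = 0.6667
Deviations from mean: 1.7333, 0.3333, -2.6667, 0.8333, -2.0667, 1.8333
Numerator Σ_{t=1}^{5}(z_t−z̄)(z_{t+1}−z̄) = -8.0444
Denominator Σ(z_t−z̄)² = 18.5533
r_1 = -8.0444 / 18.5533 = -0.434

-0.434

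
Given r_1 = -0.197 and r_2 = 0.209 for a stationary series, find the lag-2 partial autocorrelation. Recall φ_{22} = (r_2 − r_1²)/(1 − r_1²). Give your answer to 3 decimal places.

0.177

φ_{22} = (r_2 − r_1²) / (1 − r_1²)
r_1² = (-0.197)² = 0.038809
Numerator = 0.209 − 0.0388 = 0.1702; denominator = 1 − 0.0388 = 0.9612
φ_{22} = 0.1702 / 0.9612 = 0.177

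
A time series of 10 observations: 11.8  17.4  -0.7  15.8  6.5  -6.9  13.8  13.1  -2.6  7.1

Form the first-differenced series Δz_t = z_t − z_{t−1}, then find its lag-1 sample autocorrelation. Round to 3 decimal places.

-0.524

First differences Δz: 5.6, -18.1, 16.5, -9.3, -13.4, 20.7, -0.7, -15.7, 9.7
Mean of differences = -0.5222
Numerator Σ(Δz_t−Δz̄)(Δz_{t+1}−Δz̄) = -872.7272
Denominator Σ(Δz_t−Δz̄)² = 1664.3756
r_1(Δz) = -872.7272 / 1664.3756 = -0.524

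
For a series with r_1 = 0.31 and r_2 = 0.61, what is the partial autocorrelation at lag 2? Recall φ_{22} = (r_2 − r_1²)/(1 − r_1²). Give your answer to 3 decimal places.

0.569

φ_{22} = (r_2 − r_1²) / (1 − r_1²)
r_1² = (0.31)² = 0.0961
Numerator = 0.61 − 0.0961 = 0.5139; denominator = 1 − 0.0961 = 0.9039
φ_{22} = 0.5139 / 0.9039 = 0.569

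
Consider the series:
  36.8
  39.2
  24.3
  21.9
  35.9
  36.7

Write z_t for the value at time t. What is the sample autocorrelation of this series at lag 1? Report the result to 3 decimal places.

Mean z̄ = (36.8 + 39.2 + 24.3 + 21.9 + 35.9 + 36.7)/6 = 32.4667
Deviations from mean: 4.3333, 6.7333, -8.1667, -10.5667, 3.4333, 4.2333
Numerator Σ_{t=1}^{5}(z_t−z̄)(z_{t+1}−z̄) = 38.7389
Denominator Σ(z_t−z̄)² = 272.1733
r_1 = 38.7389 / 272.1733 = 0.142

0.142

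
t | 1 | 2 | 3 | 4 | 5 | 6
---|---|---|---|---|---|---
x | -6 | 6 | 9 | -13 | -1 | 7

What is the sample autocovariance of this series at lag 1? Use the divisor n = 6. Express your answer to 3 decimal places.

Mean x̄ = (-6 + 6 + 9 − 13 − 1 + 7)/6 = 0.3333
Deviations: -6.3333, 5.6667, 8.6667, -13.3333, -1.3333, 6.6667
Σ_{t=1}^{5}(x_t−x̄)(x_{t+1}−x̄) = -93.4444
γ_1 = -93.4444 / 6 = -15.574

-15.574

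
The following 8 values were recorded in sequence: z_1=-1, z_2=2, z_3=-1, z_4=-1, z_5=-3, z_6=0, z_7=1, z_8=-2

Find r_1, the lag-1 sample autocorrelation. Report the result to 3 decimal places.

-0.204

Mean z̄ = (-1 + 2 − 1 − 1 − 3 + 0 + 1 − 2)/8 = -0.6250
Deviations from mean: -0.3750, 2.6250, -0.3750, -0.3750, -2.3750, 0.6250, 1.6250, -1.3750
Σ(z_t−z̄)(z_{t+1}−z̄) = (-0.9844) + (-0.9844) + (0.1406) + (0.8906) + (-1.4844) + (1.0156) + (-2.2344) = -3.6406
Denominator Σ(z_t−z̄)² = 17.8750
r_1 = -3.6406 / 17.8750 = -0.204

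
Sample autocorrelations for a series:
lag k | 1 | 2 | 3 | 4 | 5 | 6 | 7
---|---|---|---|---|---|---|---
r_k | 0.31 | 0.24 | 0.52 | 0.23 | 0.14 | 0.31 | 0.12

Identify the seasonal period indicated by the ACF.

The largest autocorrelation is r_3 = 0.52; the remaining lags stay at or below 0.31. The elevated value at lag 1 (0.31), dropping to 0.24 at lag 2, reflects decaying short-term dependence rather than seasonality.
The dominant spike at lag 3 indicates a seasonal period of 3.

3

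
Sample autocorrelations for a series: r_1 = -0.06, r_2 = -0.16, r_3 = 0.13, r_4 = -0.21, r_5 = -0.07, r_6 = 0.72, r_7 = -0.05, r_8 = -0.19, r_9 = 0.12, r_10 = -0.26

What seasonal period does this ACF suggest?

The largest autocorrelation is r_6 = 0.72; the remaining lags stay at or below 0.13.
The dominant spike at lag 6 indicates a seasonal period of 6.

6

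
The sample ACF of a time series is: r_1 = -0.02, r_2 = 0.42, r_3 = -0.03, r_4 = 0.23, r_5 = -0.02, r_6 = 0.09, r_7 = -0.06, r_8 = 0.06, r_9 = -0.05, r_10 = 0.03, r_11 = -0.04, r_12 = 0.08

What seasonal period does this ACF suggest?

2

The largest autocorrelation is r_2 = 0.42, with a weaker echo at lag 4 (0.23); the remaining lags stay at or below 0.09.
The dominant spike at lag 2 indicates a seasonal period of 2.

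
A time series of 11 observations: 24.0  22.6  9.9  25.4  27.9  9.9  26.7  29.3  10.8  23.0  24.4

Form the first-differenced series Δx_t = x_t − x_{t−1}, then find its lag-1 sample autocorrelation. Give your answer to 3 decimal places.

First differences Δx: -1.4, -12.7, 15.5, 2.5, -18.0, 16.8, 2.6, -18.5, 12.2, 1.4
Mean of differences = 0.0400
Numerator Σ(Δx_t−Δx̄)(Δx_{t+1}−Δx̄) = -700.7776
Denominator Σ(Δx_t−Δx̄)² = 1515.7840
r_1(Δx) = -700.7776 / 1515.7840 = -0.462

-0.462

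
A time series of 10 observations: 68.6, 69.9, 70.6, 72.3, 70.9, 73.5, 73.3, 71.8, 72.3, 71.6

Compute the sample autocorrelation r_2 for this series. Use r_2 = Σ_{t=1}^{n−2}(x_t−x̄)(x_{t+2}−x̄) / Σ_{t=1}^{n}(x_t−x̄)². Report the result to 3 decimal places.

0.218

Mean x̄ = (68.6 + 69.9 + 70.6 + 72.3 + 70.9 + 73.5 + 73.3 + 71.8 + 72.3 + 71.6)/10 = 71.4800
Numerator Σ_{t=1}^{8}(x_t−x̄)(x_{t+2}−x̄) = 4.5272
Denominator Σ(x_t−x̄)² = 20.7560
r_2 = 4.5272 / 20.7560 = 0.218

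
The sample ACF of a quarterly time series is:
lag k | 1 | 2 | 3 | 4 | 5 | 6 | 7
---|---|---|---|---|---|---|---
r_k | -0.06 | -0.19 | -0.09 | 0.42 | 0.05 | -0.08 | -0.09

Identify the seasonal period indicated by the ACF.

4

The largest autocorrelation is r_4 = 0.42; the remaining lags stay at or below 0.05.
The dominant spike at lag 4 indicates a seasonal period of 4.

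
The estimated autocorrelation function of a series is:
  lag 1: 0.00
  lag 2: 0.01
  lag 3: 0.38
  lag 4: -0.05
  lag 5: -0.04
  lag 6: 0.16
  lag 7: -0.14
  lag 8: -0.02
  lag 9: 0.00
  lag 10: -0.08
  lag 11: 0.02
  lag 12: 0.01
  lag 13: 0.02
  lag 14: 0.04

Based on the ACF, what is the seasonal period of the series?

The largest autocorrelation is r_3 = 0.38, with a weaker echo at lag 6 (0.16); the remaining lags stay at or below 0.04.
The dominant spike at lag 3 indicates a seasonal period of 3.

3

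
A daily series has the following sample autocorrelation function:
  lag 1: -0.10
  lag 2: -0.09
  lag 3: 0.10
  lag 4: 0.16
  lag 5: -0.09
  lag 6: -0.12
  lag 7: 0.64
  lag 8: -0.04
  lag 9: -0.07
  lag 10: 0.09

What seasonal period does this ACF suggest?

The largest autocorrelation is r_7 = 0.64; the remaining lags stay at or below 0.16.
The dominant spike at lag 7 indicates a seasonal period of 7.

7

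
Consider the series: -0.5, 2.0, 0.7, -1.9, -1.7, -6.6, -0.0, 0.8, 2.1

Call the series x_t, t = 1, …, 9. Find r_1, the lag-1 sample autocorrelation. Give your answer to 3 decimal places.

Mean x̄ = (-0.5 + 2.0 + 0.7 − 1.9 − 1.7 − 6.6 − 0.0 + 0.8 + 2.1)/9 = -0.5667
Numerator Σ_{t=1}^{8}(x_t−x̄)(x_{t+1}−x̄) = 11.0822
Denominator Σ(x_t−x̄)² = 56.9600
r_1 = 11.0822 / 56.9600 = 0.195

0.195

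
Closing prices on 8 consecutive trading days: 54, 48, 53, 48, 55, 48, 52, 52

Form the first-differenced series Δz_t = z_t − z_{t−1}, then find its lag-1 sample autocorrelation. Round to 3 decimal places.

-0.832

First differences Δz: -6, 5, -5, 7, -7, 4, 0
Mean of differences = -0.2857
Numerator Σ(Δz_t−Δz̄)(Δz_{t+1}−Δz̄) = -165.9388
Denominator Σ(Δz_t−Δz̄)² = 199.4286
r_1(Δz) = -165.9388 / 199.4286 = -0.832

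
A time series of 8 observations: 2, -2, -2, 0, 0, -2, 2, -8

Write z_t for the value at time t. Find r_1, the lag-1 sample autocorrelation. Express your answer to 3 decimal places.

-0.372

Mean z̄ = (2 − 2 − 2 + 0 + 0 − 2 + 2 − 8)/8 = -1.2500
Deviations from mean: 3.2500, -0.7500, -0.7500, 1.2500, 1.2500, -0.7500, 3.2500, -6.7500
Σ(z_t−z̄)(z_{t+1}−z̄) = (-2.4375) + (0.5625) + (-0.9375) + (1.5625) + (-0.9375) + (-2.4375) + (-21.9375) = -26.5625
Denominator Σ(z_t−z̄)² = 71.5000
r_1 = -26.5625 / 71.5000 = -0.372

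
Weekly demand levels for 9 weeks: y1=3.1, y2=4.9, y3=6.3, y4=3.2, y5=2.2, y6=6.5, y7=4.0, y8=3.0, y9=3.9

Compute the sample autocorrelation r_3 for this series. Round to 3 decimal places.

Mean ȳ = (3.1 + 4.9 + 6.3 + 3.2 + 2.2 + 6.5 + 4.0 + 3.0 + 3.9)/9 = 4.1222
Numerator Σ_{t=1}^{6}(y_t−ȳ)(y_{t+3}−ȳ) = 6.3674
Denominator Σ(y_t−ȳ)² = 17.9156
r_3 = 6.3674 / 17.9156 = 0.355

0.355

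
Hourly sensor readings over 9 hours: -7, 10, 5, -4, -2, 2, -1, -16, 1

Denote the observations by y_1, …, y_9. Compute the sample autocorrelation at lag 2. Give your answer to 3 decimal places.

Mean ȳ = (-7 + 10 + 5 − 4 − 2 + 2 − 1 − 16 + 1)/9 = -1.3333
Σ(y_t−ȳ)(y_{t+2}−ȳ) = (-35.8889) + (-30.2222) + (-4.2222) + (-8.8889) + (-0.2222) + (-48.8889) + (0.7778) = -127.5556
Denominator Σ(y_t−ȳ)² = 440.0000
r_2 = -127.5556 / 440.0000 = -0.290

-0.290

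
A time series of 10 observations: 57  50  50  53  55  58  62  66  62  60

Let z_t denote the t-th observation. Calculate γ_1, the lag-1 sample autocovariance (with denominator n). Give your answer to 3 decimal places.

Mean z̄ = (57 + 50 + 50 + 53 + 55 + 58 + 62 + 66 + 62 + 60)/10 = 57.3000
Σ_{t=1}^{9}(z_t−z̄)(z_{t+1}−z̄) = 192.9100
γ_1 = 192.9100 / 10 = 19.291

19.291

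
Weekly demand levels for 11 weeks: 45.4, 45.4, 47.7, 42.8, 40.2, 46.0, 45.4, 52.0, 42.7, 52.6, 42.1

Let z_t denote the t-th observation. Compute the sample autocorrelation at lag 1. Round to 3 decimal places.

-0.383

Mean z̄ = (45.4 + 45.4 + 47.7 + 42.8 + 40.2 + 46.0 + 45.4 + 52.0 + 42.7 + 52.6 + 42.1)/11 = 45.6636
Numerator Σ_{t=1}^{10}(z_t−z̄)(z_{t+1}−z̄) = -58.3040
Denominator Σ(z_t−z̄)² = 152.2655
r_1 = -58.3040 / 152.2655 = -0.383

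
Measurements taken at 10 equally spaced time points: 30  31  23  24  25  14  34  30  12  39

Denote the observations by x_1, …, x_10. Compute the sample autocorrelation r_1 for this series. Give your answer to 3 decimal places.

-0.426

Mean x̄ = (30 + 31 + 23 + 24 + 25 + 14 + 34 + 30 + 12 + 39)/10 = 26.2000
Numerator Σ_{t=1}^{9}(x_t−x̄)(x_{t+1}−x̄) = -274.0400
Denominator Σ(x_t−x̄)² = 643.6000
r_1 = -274.0400 / 643.6000 = -0.426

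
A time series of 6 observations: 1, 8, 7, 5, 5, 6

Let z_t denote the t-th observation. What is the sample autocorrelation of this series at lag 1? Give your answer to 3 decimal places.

-0.265

Mean z̄ = (1 + 8 + 7 + 5 + 5 + 6)/6 = 5.3333
Deviations from mean: -4.3333, 2.6667, 1.6667, -0.3333, -0.3333, 0.6667
Σ(z_t−z̄)(z_{t+1}−z̄) = (-11.5556) + (4.4444) + (-0.5556) + (0.1111) + (-0.2222) = -7.7778
Denominator Σ(z_t−z̄)² = 29.3333
r_1 = -7.7778 / 29.3333 = -0.265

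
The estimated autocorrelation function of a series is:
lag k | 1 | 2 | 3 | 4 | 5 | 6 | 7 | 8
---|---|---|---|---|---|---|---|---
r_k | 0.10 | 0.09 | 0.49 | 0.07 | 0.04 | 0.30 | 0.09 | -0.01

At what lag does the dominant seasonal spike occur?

The largest autocorrelation is r_3 = 0.49, with a weaker echo at lag 6 (0.30); the remaining lags stay at or below 0.10.
The dominant spike at lag 3 indicates a seasonal period of 3.

3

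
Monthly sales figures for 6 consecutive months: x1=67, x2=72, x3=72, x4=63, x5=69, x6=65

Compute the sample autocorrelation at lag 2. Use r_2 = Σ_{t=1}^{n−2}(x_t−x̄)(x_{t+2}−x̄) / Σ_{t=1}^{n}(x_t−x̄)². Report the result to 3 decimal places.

-0.074

Mean x̄ = (67 + 72 + 72 + 63 + 69 + 65)/6 = 68.0000
Deviations from mean: -1.0000, 4.0000, 4.0000, -5.0000, 1.0000, -3.0000
Σ(x_t−x̄)(x_{t+2}−x̄) = (-4.0000) + (-20.0000) + (4.0000) + (15.0000) = -5.0000
Denominator Σ(x_t−x̄)² = 68.0000
r_2 = -5.0000 / 68.0000 = -0.074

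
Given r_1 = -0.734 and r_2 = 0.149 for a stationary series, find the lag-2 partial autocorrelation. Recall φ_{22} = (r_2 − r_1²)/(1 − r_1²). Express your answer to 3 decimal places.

-0.845

φ_{22} = (r_2 − r_1²) / (1 − r_1²)
r_1² = (-0.734)² = 0.538756
Numerator = 0.149 − 0.5388 = -0.3898; denominator = 1 − 0.5388 = 0.4612
φ_{22} = -0.3898 / 0.4612 = -0.845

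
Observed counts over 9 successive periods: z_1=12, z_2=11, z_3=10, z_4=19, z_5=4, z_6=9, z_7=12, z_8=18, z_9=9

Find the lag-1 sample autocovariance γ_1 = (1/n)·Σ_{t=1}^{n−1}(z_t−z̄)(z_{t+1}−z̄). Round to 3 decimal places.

Mean z̄ = (12 + 11 + 10 + 19 + 4 + 9 + 12 + 18 + 9)/9 = 11.5556
Σ_{t=1}^{8}(z_t−z̄)(z_{t+1}−z̄) = -62.6420
γ_1 = -62.6420 / 9 = -6.960

-6.960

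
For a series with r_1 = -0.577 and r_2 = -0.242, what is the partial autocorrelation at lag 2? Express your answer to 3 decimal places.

-0.862

φ_{22} = (r_2 − r_1²) / (1 − r_1²)
r_1² = (-0.577)² = 0.332929
Numerator = -0.242 − 0.3329 = -0.5749; denominator = 1 − 0.3329 = 0.6671
φ_{22} = -0.5749 / 0.6671 = -0.862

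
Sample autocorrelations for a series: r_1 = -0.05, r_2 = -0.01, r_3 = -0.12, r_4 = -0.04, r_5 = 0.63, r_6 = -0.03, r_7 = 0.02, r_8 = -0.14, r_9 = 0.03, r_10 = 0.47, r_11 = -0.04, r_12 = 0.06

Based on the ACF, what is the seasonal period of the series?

5

The largest autocorrelation is r_5 = 0.63, with a weaker echo at lag 10 (0.47); the remaining lags stay at or below 0.06.
The dominant spike at lag 5 indicates a seasonal period of 5.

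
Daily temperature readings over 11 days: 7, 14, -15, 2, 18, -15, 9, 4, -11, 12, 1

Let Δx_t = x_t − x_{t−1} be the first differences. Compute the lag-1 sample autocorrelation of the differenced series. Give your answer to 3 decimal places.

First differences Δx: 7, -29, 17, 16, -33, 24, -5, -15, 23, -11
Mean of differences = -0.6000
Numerator Σ(Δx_t−Δx̄)(Δx_{t+1}−Δx̄) = -2388.5600
Denominator Σ(Δx_t−Δx̄)² = 3996.4000
r_1(Δx) = -2388.5600 / 3996.4000 = -0.598

-0.598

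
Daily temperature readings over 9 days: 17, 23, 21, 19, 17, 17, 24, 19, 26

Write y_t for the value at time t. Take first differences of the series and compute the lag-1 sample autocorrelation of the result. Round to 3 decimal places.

-0.440

First differences Δy: 6, -2, -2, -2, 0, 7, -5, 7
Mean of differences = 1.1250
Numerator Σ(Δy_t−Δȳ)(Δy_{t+1}−Δȳ) = -70.7656
Denominator Σ(Δy_t−Δȳ)² = 160.8750
r_1(Δy) = -70.7656 / 160.8750 = -0.440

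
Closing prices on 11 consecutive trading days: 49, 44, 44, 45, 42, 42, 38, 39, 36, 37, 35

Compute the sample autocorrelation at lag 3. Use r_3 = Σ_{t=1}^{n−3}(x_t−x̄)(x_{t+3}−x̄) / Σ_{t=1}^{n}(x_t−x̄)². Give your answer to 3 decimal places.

Mean x̄ = (49 + 44 + 44 + 45 + 42 + 42 + 38 + 39 + 36 + 37 + 35)/11 = 41.0000
Numerator Σ_{t=1}^{8}(x_t−x̄)(x_{t+3}−x̄) = 43.0000
Denominator Σ(x_t−x̄)² = 190.0000
r_3 = 43.0000 / 190.0000 = 0.226

0.226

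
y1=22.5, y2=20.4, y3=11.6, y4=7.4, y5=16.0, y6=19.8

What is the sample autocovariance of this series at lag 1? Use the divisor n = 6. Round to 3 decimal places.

Mean ȳ = (22.5 + 20.4 + 11.6 + 7.4 + 16.0 + 19.8)/6 = 16.2833
Deviations: 6.2167, 4.1167, -4.6833, -8.8833, -0.2833, 3.5167
Σ_{t=1}^{5}(y_t−ȳ)(y_{t+1}−ȳ) = 49.4364
γ_1 = 49.4364 / 6 = 8.239

8.239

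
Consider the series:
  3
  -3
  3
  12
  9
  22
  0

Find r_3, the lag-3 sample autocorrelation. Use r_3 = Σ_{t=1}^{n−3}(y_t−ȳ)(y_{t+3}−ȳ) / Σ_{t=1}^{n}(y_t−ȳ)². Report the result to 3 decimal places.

-0.308

Mean ȳ = (3 − 3 + 3 + 12 + 9 + 22 + 0)/7 = 6.5714
Deviations from mean: -3.5714, -9.5714, -3.5714, 5.4286, 2.4286, 15.4286, -6.5714
Numerator Σ_{t=1}^{4}(y_t−ȳ)(y_{t+3}−ȳ) = -133.4082
Denominator Σ(y_t−ȳ)² = 433.7143
r_3 = -133.4082 / 433.7143 = -0.308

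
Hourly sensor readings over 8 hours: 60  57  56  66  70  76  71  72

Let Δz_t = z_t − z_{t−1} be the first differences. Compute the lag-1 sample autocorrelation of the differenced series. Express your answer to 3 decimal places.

First differences Δz: -3, -1, 10, 4, 6, -5, 1
Mean of differences = 1.7143
Numerator Σ(Δz_t−Δz̄)(Δz_{t+1}−Δz̄) = -4.9388
Denominator Σ(Δz_t−Δz̄)² = 167.4286
r_1(Δz) = -4.9388 / 167.4286 = -0.029

-0.029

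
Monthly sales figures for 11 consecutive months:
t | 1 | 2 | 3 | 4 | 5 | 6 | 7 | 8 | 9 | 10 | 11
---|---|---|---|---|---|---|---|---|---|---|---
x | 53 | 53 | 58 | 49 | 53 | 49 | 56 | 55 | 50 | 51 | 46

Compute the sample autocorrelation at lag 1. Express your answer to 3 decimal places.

-0.127

Mean x̄ = (53 + 53 + 58 + 49 + 53 + 49 + 56 + 55 + 50 + 51 + 46)/11 = 52.0909
Numerator Σ_{t=1}^{10}(x_t−x̄)(x_{t+1}−x̄) = -15.5537
Denominator Σ(x_t−x̄)² = 122.9091
r_1 = -15.5537 / 122.9091 = -0.127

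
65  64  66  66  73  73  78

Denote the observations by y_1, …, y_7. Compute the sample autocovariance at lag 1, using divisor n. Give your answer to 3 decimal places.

Mean ȳ = (65 + 64 + 66 + 66 + 73 + 73 + 78)/7 = 69.2857
Σ_{t=1}^{6}(y_t−ȳ)(y_{t+1}−ȳ) = 84.7755
γ_1 = 84.7755 / 7 = 12.111

12.111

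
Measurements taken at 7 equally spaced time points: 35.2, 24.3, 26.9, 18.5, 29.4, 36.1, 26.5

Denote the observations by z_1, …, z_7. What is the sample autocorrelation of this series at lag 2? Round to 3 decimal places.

Mean z̄ = (35.2 + 24.3 + 26.9 + 18.5 + 29.4 + 36.1 + 26.5)/7 = 28.1286
Σ(z_t−z̄)(z_{t+2}−z̄) = (-8.6878) + (36.8637) + (-1.5620) + (-76.7535) + (-2.0706) = -52.2102
Denominator Σ(z_t−z̄)² = 226.6943
r_2 = -52.2102 / 226.6943 = -0.230

-0.230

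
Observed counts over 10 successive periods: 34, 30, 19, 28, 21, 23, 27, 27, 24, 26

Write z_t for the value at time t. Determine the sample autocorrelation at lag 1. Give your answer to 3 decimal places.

-0.057

Mean z̄ = (34 + 30 + 19 + 28 + 21 + 23 + 27 + 27 + 24 + 26)/10 = 25.9000
Numerator Σ_{t=1}^{9}(z_t−z̄)(z_{t+1}−z̄) = -9.9100
Denominator Σ(z_t−z̄)² = 172.9000
r_1 = -9.9100 / 172.9000 = -0.057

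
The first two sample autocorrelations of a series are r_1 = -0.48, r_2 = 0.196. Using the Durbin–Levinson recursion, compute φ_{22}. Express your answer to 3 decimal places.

φ_{22} = (r_2 − r_1²) / (1 − r_1²)
r_1² = (-0.48)² = 0.2304
Numerator = 0.196 − 0.2304 = -0.0344; denominator = 1 − 0.2304 = 0.7696
φ_{22} = -0.0344 / 0.7696 = -0.045

-0.045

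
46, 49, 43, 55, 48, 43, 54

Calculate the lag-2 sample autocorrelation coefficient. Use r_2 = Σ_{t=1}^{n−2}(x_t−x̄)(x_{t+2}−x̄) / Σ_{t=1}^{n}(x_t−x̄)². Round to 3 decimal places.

-0.134

Mean x̄ = (46 + 49 + 43 + 55 + 48 + 43 + 54)/7 = 48.2857
Deviations from mean: -2.2857, 0.7143, -5.2857, 6.7143, -0.2857, -5.2857, 5.7143
Σ(x_t−x̄)(x_{t+2}−x̄) = (12.0816) + (4.7959) + (1.5102) + (-35.4898) + (-1.6327) = -18.7347
Denominator Σ(x_t−x̄)² = 139.4286
r_2 = -18.7347 / 139.4286 = -0.134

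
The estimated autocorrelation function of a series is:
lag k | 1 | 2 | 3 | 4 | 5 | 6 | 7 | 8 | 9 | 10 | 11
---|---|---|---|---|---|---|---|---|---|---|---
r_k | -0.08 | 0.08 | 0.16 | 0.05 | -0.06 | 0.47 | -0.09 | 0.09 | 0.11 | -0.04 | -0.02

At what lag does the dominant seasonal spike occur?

6

The largest autocorrelation is r_6 = 0.47; the remaining lags stay at or below 0.16.
The dominant spike at lag 6 indicates a seasonal period of 6.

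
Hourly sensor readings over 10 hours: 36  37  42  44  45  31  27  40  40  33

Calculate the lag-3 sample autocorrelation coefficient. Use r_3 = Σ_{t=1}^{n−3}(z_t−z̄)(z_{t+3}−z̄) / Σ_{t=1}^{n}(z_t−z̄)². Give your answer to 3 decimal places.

-0.200

Mean z̄ = (36 + 37 + 42 + 44 + 45 + 31 + 27 + 40 + 40 + 33)/10 = 37.5000
Σ(z_t−z̄)(z_{t+3}−z̄) = (-9.7500) + (-3.7500) + (-29.2500) + (-68.2500) + (18.7500) + (-16.2500) + (47.2500) = -61.2500
Denominator Σ(z_t−z̄)² = 306.5000
r_3 = -61.2500 / 306.5000 = -0.200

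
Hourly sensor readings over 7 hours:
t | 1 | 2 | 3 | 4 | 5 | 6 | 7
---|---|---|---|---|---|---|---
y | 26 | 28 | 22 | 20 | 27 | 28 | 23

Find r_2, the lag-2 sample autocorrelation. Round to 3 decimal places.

Mean ȳ = (26 + 28 + 22 + 20 + 27 + 28 + 23)/7 = 24.8571
Deviations from mean: 1.1429, 3.1429, -2.8571, -4.8571, 2.1429, 3.1429, -1.8571
Numerator Σ_{t=1}^{5}(y_t−ȳ)(y_{t+2}−ȳ) = -43.8980
Denominator Σ(y_t−ȳ)² = 60.8571
r_2 = -43.8980 / 60.8571 = -0.721

-0.721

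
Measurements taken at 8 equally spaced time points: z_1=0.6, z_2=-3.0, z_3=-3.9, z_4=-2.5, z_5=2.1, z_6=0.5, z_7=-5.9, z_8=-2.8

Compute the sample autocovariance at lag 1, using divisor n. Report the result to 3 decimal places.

0.237

Mean z̄ = (0.6 − 3.0 − 3.9 − 2.5 + 2.1 + 0.5 − 5.9 − 2.8)/8 = -1.8625
Deviations: 2.4625, -1.1375, -2.0375, -0.6375, 3.9625, 2.3625, -4.0375, -0.9375
Σ_{t=1}^{7}(z_t−z̄)(z_{t+1}−z̄) = 1.8973
γ_1 = 1.8973 / 8 = 0.237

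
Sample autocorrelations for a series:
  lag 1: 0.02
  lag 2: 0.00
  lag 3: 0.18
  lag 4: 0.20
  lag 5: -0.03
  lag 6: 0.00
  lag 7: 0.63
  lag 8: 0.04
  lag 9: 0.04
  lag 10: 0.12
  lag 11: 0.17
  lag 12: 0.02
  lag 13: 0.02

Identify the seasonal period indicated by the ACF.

The largest autocorrelation is r_7 = 0.63; the remaining lags stay at or below 0.20.
The dominant spike at lag 7 indicates a seasonal period of 7.

7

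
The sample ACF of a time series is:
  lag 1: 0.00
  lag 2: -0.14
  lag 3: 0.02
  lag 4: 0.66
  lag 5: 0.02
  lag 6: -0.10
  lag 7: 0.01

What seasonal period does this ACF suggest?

The largest autocorrelation is r_4 = 0.66; the remaining lags stay at or below 0.02.
The dominant spike at lag 4 indicates a seasonal period of 4.

4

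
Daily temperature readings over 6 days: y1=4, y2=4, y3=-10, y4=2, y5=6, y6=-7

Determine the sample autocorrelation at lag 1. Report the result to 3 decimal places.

Mean ȳ = (4 + 4 − 10 + 2 + 6 − 7)/6 = -0.1667
Numerator Σ_{t=1}^{5}(y_t−ȳ)(y_{t+1}−ȳ) = -73.6944
Denominator Σ(y_t−ȳ)² = 220.8333
r_1 = -73.6944 / 220.8333 = -0.334

-0.334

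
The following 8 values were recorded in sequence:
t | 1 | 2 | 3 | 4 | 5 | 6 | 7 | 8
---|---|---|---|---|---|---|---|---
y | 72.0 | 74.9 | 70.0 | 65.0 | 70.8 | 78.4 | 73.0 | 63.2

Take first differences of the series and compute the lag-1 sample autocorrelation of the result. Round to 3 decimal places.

First differences Δy: 2.9, -4.9, -5.0, 5.8, 7.6, -5.4, -9.8
Mean of differences = -1.2571
Numerator Σ(Δy_t−Δȳ)(Δy_{t+1}−Δȳ) = 33.2810
Denominator Σ(Δy_t−Δȳ)² = 262.9571
r_1(Δy) = 33.2810 / 262.9571 = 0.127

0.127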